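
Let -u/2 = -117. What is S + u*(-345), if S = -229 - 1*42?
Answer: -81001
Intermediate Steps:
S = -271 (S = -229 - 42 = -271)
u = 234 (u = -2*(-117) = 234)
S + u*(-345) = -271 + 234*(-345) = -271 - 80730 = -81001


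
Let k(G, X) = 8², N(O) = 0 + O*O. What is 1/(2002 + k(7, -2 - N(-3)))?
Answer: 1/2066 ≈ 0.00048403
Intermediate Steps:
N(O) = O² (N(O) = 0 + O² = O²)
k(G, X) = 64
1/(2002 + k(7, -2 - N(-3))) = 1/(2002 + 64) = 1/2066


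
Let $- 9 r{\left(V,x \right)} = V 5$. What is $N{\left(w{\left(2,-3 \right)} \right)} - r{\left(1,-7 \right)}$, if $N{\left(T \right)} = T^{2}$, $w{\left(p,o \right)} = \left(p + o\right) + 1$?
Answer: $\frac{5}{9} \approx 0.55556$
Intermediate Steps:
$w{\left(p,o \right)} = 1 + o + p$ ($w{\left(p,o \right)} = \left(o + p\right) + 1 = 1 + o + p$)
$r{\left(V,x \right)} = - \frac{5 V}{9}$ ($r{\left(V,x \right)} = - \frac{V 5}{9} = - \frac{5 V}{9}$)
$N{\left(w{\left(2,-3 \right)} \right)} - r{\left(1,-7 \right)} = \left(1 - 3 + 2\right)^{2} - \left(- \frac{5}{9}\right) 1 = 0^{2} - - \frac{5}{9} = 0 + \frac{5}{9} = \frac{5}{9}$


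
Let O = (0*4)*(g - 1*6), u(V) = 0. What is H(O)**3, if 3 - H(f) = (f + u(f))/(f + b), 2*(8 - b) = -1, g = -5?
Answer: 27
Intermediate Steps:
b = 17/2 (b = 8 - 1/2*(-1) = 8 + 1/2 = 17/2 ≈ 8.5000)
O = 0 (O = (0*4)*(-5 - 1*6) = 0*(-5 - 6) = 0*(-11) = 0)
H(f) = 3 - f/(17/2 + f) (H(f) = 3 - (f + 0)/(f + 17/2) = 3 - f/(17/2 + f))
H(O)**3 = ((51 + 4*0)/(17 + 2*0))**3 = ((51 + 0)/(17 + 0))**3 = (51/17)**3 = ((1/17)*51)**3 = 3**3 = 27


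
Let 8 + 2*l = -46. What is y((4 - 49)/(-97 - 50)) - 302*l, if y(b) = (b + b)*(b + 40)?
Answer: 19637004/2401 ≈ 8178.7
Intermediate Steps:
l = -27 (l = -4 + (½)*(-46) = -4 - 23 = -27)
y(b) = 2*b*(40 + b) (y(b) = (2*b)*(40 + b) = 2*b*(40 + b))
y((4 - 49)/(-97 - 50)) - 302*l = 2*((4 - 49)/(-97 - 50))*(40 + (4 - 49)/(-97 - 50)) - 302*(-27) = 2*(-45/(-147))*(40 - 45/(-147)) + 8154 = 2*(-45*(-1/147))*(40 - 45*(-1/147)) + 8154 = 2*(15/49)*(40 + 15/49) + 8154 = 2*(15/49)*(1975/49) + 8154 = 59250/2401 + 8154 = 19637004/2401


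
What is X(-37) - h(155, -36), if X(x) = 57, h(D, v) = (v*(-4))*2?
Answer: -231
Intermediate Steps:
h(D, v) = -8*v (h(D, v) = -4*v*2 = -8*v)
X(-37) - h(155, -36) = 57 - (-8)*(-36) = 57 - 1*288 = 57 - 288 = -231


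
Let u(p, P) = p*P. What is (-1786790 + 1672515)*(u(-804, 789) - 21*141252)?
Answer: 411464050200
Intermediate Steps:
u(p, P) = P*p
(-1786790 + 1672515)*(u(-804, 789) - 21*141252) = (-1786790 + 1672515)*(789*(-804) - 21*141252) = -114275*(-634356 - 2966292) = -114275*(-3600648) = 411464050200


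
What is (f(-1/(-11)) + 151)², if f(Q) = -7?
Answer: 20736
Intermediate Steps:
(f(-1/(-11)) + 151)² = (-7 + 151)² = 144² = 20736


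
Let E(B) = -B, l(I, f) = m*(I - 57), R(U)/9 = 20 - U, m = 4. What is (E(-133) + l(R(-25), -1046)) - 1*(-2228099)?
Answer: 2229624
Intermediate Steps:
R(U) = 180 - 9*U (R(U) = 9*(20 - U) = 180 - 9*U)
l(I, f) = -228 + 4*I (l(I, f) = 4*(I - 57) = 4*(-57 + I) = -228 + 4*I)
(E(-133) + l(R(-25), -1046)) - 1*(-2228099) = (-1*(-133) + (-228 + 4*(180 - 9*(-25)))) - 1*(-2228099) = (133 + (-228 + 4*(180 + 225))) + 2228099 = (133 + (-228 + 4*405)) + 2228099 = (133 + (-228 + 1620)) + 2228099 = (133 + 1392) + 2228099 = 1525 + 2228099 = 2229624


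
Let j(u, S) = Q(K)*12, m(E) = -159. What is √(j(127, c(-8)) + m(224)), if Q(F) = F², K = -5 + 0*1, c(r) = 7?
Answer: √141 ≈ 11.874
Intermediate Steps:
K = -5 (K = -5 + 0 = -5)
j(u, S) = 300 (j(u, S) = (-5)²*12 = 25*12 = 300)
√(j(127, c(-8)) + m(224)) = √(300 - 159) = √141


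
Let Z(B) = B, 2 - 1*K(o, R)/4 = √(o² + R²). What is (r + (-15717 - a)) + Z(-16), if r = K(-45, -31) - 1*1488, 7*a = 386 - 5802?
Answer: -115075/7 - 4*√2986 ≈ -16658.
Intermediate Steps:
a = -5416/7 (a = (386 - 5802)/7 = (⅐)*(-5416) = -5416/7 ≈ -773.71)
K(o, R) = 8 - 4*√(R² + o²) (K(o, R) = 8 - 4*√(o² + R²) = 8 - 4*√(R² + o²))
r = -1480 - 4*√2986 (r = (8 - 4*√((-31)² + (-45)²)) - 1*1488 = (8 - 4*√(961 + 2025)) - 1488 = (8 - 4*√2986) - 1488 = -1480 - 4*√2986 ≈ -1698.6)
(r + (-15717 - a)) + Z(-16) = ((-1480 - 4*√2986) + (-15717 - 1*(-5416/7))) - 16 = ((-1480 - 4*√2986) + (-15717 + 5416/7)) - 16 = ((-1480 - 4*√2986) - 104603/7) - 16 = (-114963/7 - 4*√2986) - 16 = -115075/7 - 4*√2986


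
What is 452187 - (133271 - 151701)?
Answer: 470617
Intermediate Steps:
452187 - (133271 - 151701) = 452187 - 1*(-18430) = 452187 + 18430 = 470617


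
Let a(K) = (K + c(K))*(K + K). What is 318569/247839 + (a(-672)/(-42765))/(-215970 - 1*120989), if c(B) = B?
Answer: 218621115229439/170065370817465 ≈ 1.2855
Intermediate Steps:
a(K) = 4*K² (a(K) = (K + K)*(K + K) = (2*K)*(2*K) = 4*K²)
318569/247839 + (a(-672)/(-42765))/(-215970 - 1*120989) = 318569/247839 + ((4*(-672)²)/(-42765))/(-215970 - 1*120989) = 318569*(1/247839) + ((4*451584)*(-1/42765))/(-215970 - 120989) = 318569/247839 + (1806336*(-1/42765))/(-336959) = 318569/247839 - 602112/14255*(-1/336959) = 318569/247839 + 86016/686192935 = 218621115229439/170065370817465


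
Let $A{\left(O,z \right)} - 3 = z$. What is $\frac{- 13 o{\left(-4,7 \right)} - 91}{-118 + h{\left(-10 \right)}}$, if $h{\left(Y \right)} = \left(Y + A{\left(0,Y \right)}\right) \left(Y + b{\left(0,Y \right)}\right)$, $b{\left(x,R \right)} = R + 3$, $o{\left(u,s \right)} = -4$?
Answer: $- \frac{13}{57} \approx -0.22807$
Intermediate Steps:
$A{\left(O,z \right)} = 3 + z$
$b{\left(x,R \right)} = 3 + R$
$h{\left(Y \right)} = \left(3 + 2 Y\right)^{2}$ ($h{\left(Y \right)} = \left(Y + \left(3 + Y\right)\right) \left(Y + \left(3 + Y\right)\right) = \left(3 + 2 Y\right) \left(3 + 2 Y\right) = \left(3 + 2 Y\right)^{2}$)
$\frac{- 13 o{\left(-4,7 \right)} - 91}{-118 + h{\left(-10 \right)}} = \frac{\left(-13\right) \left(-4\right) - 91}{-118 + \left(9 + 4 \left(-10\right)^{2} + 12 \left(-10\right)\right)} = \frac{52 - 91}{-118 + \left(9 + 4 \cdot 100 - 120\right)} = - \frac{39}{-118 + \left(9 + 400 - 120\right)} = - \frac{39}{-118 + 289} = - \frac{39}{171} = \left(-39\right) \frac{1}{171} = - \frac{13}{57}$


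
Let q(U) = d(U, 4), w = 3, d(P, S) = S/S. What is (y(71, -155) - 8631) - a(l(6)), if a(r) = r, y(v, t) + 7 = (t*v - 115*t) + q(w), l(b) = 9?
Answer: -1826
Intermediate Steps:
d(P, S) = 1
q(U) = 1
y(v, t) = -6 - 115*t + t*v (y(v, t) = -7 + ((t*v - 115*t) + 1) = -7 + ((-115*t + t*v) + 1) = -7 + (1 - 115*t + t*v) = -6 - 115*t + t*v)
(y(71, -155) - 8631) - a(l(6)) = ((-6 - 115*(-155) - 155*71) - 8631) - 1*9 = ((-6 + 17825 - 11005) - 8631) - 9 = (6814 - 8631) - 9 = -1817 - 9 = -1826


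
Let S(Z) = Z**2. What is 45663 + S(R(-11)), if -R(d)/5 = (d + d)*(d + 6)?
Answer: 348163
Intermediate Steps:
R(d) = -10*d*(6 + d) (R(d) = -5*(d + d)*(d + 6) = -5*2*d*(6 + d) = -10*d*(6 + d))
45663 + S(R(-11)) = 45663 + (-10*(-11)*(6 - 11))**2 = 45663 + (-10*(-11)*(-5))**2 = 45663 + (-550)**2 = 45663 + 302500 = 348163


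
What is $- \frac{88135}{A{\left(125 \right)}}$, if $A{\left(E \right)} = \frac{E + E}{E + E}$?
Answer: $-88135$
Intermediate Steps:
$A{\left(E \right)} = 1$ ($A{\left(E \right)} = \frac{2 E}{2 E} = 2 E \frac{1}{2 E} = 1$)
$- \frac{88135}{A{\left(125 \right)}} = - \frac{88135}{1} = \left(-88135\right) 1 = -88135$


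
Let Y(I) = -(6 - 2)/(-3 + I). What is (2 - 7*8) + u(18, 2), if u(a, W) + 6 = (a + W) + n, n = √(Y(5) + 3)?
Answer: -39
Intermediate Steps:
Y(I) = -4/(-3 + I)
n = 1 (n = √(-4/(-3 + 5) + 3) = √(-4/2 + 3) = √(-4*½ + 3) = √(-2 + 3) = √1 = 1)
u(a, W) = -5 + W + a (u(a, W) = -6 + ((a + W) + 1) = -6 + ((W + a) + 1) = -6 + (1 + W + a) = -5 + W + a)
(2 - 7*8) + u(18, 2) = (2 - 7*8) + (-5 + 2 + 18) = (2 - 56) + 15 = -54 + 15 = -39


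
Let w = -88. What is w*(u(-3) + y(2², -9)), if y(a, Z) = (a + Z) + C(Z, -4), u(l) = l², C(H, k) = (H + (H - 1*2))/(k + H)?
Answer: -6336/13 ≈ -487.38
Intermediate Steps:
C(H, k) = (-2 + 2*H)/(H + k) (C(H, k) = (H + (H - 2))/(H + k) = (H + (-2 + H))/(H + k) = (-2 + 2*H)/(H + k))
y(a, Z) = Z + a + 2*(-1 + Z)/(-4 + Z) (y(a, Z) = (a + Z) + 2*(-1 + Z)/(Z - 4) = (Z + a) + 2*(-1 + Z)/(-4 + Z) = Z + a + 2*(-1 + Z)/(-4 + Z))
w*(u(-3) + y(2², -9)) = -88*((-3)² + (-2 + 2*(-9) + (-4 - 9)*(-9 + 2²))/(-4 - 9)) = -88*(9 + (-2 - 18 - 13*(-9 + 4))/(-13)) = -88*(9 - (-2 - 18 - 13*(-5))/13) = -88*(9 - (-2 - 18 + 65)/13) = -88*(9 - 1/13*45) = -88*(9 - 45/13) = -88*72/13 = -6336/13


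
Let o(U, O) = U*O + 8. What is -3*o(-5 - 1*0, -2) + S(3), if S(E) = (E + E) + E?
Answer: -45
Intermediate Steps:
o(U, O) = 8 + O*U (o(U, O) = O*U + 8 = 8 + O*U)
S(E) = 3*E (S(E) = 2*E + E = 3*E)
-3*o(-5 - 1*0, -2) + S(3) = -3*(8 - 2*(-5 - 1*0)) + 3*3 = -3*(8 - 2*(-5 + 0)) + 9 = -3*(8 - 2*(-5)) + 9 = -3*(8 + 10) + 9 = -3*18 + 9 = -54 + 9 = -45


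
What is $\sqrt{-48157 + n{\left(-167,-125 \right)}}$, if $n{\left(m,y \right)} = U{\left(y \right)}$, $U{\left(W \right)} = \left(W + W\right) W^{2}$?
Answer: $i \sqrt{3954407} \approx 1988.6 i$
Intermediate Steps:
$U{\left(W \right)} = 2 W^{3}$ ($U{\left(W \right)} = 2 W W^{2} = 2 W^{3}$)
$n{\left(m,y \right)} = 2 y^{3}$
$\sqrt{-48157 + n{\left(-167,-125 \right)}} = \sqrt{-48157 + 2 \left(-125\right)^{3}} = \sqrt{-48157 + 2 \left(-1953125\right)} = \sqrt{-48157 - 3906250} = \sqrt{-3954407} = i \sqrt{3954407}$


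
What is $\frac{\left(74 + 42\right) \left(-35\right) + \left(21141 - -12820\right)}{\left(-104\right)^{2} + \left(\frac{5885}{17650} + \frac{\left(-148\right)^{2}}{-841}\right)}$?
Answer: $\frac{88767995730}{32033452417} \approx 2.7711$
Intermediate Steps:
$\frac{\left(74 + 42\right) \left(-35\right) + \left(21141 - -12820\right)}{\left(-104\right)^{2} + \left(\frac{5885}{17650} + \frac{\left(-148\right)^{2}}{-841}\right)} = \frac{116 \left(-35\right) + \left(21141 + 12820\right)}{10816 + \left(5885 \cdot \frac{1}{17650} + 21904 \left(- \frac{1}{841}\right)\right)} = \frac{-4060 + 33961}{10816 + \left(\frac{1177}{3530} - \frac{21904}{841}\right)} = \frac{29901}{10816 - \frac{76331263}{2968730}} = \frac{29901}{\frac{32033452417}{2968730}} = 29901 \cdot \frac{2968730}{32033452417} = \frac{88767995730}{32033452417}$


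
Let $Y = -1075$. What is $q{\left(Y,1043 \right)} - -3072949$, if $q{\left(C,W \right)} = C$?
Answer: $3071874$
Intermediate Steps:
$q{\left(Y,1043 \right)} - -3072949 = -1075 - -3072949 = -1075 + 3072949 = 3071874$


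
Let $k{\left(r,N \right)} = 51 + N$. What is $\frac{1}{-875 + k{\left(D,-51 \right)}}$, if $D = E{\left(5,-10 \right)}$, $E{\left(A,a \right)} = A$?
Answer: $- \frac{1}{875} \approx -0.0011429$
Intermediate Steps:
$D = 5$
$\frac{1}{-875 + k{\left(D,-51 \right)}} = \frac{1}{-875 + \left(51 - 51\right)} = \frac{1}{-875 + 0} = \frac{1}{-875} = - \frac{1}{875}$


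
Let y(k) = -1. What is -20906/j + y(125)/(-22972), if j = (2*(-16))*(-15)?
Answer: -60031519/1378320 ≈ -43.554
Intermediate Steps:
j = 480 (j = -32*(-15) = 480)
-20906/j + y(125)/(-22972) = -20906/480 - 1/(-22972) = -20906*1/480 - 1*(-1/22972) = -10453/240 + 1/22972 = -60031519/1378320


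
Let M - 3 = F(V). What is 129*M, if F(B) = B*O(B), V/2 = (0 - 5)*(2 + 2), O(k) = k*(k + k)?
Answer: -16511613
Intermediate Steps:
O(k) = 2*k² (O(k) = k*(2*k) = 2*k²)
V = -40 (V = 2*((0 - 5)*(2 + 2)) = 2*(-5*4) = 2*(-20) = -40)
F(B) = 2*B³ (F(B) = B*(2*B²) = 2*B³)
M = -127997 (M = 3 + 2*(-40)³ = 3 + 2*(-64000) = 3 - 128000 = -127997)
129*M = 129*(-127997) = -16511613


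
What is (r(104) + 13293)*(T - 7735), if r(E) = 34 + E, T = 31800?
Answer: 323217015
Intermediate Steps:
(r(104) + 13293)*(T - 7735) = ((34 + 104) + 13293)*(31800 - 7735) = (138 + 13293)*24065 = 13431*24065 = 323217015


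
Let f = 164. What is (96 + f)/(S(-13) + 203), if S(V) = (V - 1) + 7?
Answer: 65/49 ≈ 1.3265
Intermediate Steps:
S(V) = 6 + V (S(V) = (-1 + V) + 7 = 6 + V)
(96 + f)/(S(-13) + 203) = (96 + 164)/((6 - 13) + 203) = 260/(-7 + 203) = 260/196 = 260*(1/196) = 65/49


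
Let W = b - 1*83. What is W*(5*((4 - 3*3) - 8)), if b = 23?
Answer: 3900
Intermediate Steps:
W = -60 (W = 23 - 1*83 = 23 - 83 = -60)
W*(5*((4 - 3*3) - 8)) = -300*((4 - 3*3) - 8) = -300*((4 - 9) - 8) = -300*(-5 - 8) = -300*(-13) = -60*(-65) = 3900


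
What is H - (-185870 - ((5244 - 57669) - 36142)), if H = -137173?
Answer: -39870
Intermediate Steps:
H - (-185870 - ((5244 - 57669) - 36142)) = -137173 - (-185870 - ((5244 - 57669) - 36142)) = -137173 - (-185870 - (-52425 - 36142)) = -137173 - (-185870 - 1*(-88567)) = -137173 - (-185870 + 88567) = -137173 - 1*(-97303) = -137173 + 97303 = -39870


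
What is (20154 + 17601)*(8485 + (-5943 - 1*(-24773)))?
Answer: 1031277825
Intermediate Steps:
(20154 + 17601)*(8485 + (-5943 - 1*(-24773))) = 37755*(8485 + (-5943 + 24773)) = 37755*(8485 + 18830) = 37755*27315 = 1031277825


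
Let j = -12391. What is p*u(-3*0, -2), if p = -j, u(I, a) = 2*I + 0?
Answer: 0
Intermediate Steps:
u(I, a) = 2*I
p = 12391 (p = -1*(-12391) = 12391)
p*u(-3*0, -2) = 12391*(2*(-3*0)) = 12391*(2*0) = 12391*0 = 0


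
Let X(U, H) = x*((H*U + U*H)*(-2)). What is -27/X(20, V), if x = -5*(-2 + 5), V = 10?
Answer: -9/4000 ≈ -0.0022500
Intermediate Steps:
x = -15 (x = -5*3 = -15)
X(U, H) = 60*H*U (X(U, H) = -15*(H*U + U*H)*(-2) = -15*(H*U + H*U)*(-2) = -15*2*H*U*(-2) = -(-60)*H*U = 60*H*U)
-27/X(20, V) = -27/(60*10*20) = -27/12000 = -27*1/12000 = -9/4000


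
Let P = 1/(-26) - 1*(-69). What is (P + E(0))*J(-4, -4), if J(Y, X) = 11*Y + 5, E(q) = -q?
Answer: -5379/2 ≈ -2689.5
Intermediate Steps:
P = 1793/26 (P = -1/26 + 69 = 1793/26 ≈ 68.962)
J(Y, X) = 5 + 11*Y
(P + E(0))*J(-4, -4) = (1793/26 - 1*0)*(5 + 11*(-4)) = (1793/26 + 0)*(5 - 44) = (1793/26)*(-39) = -5379/2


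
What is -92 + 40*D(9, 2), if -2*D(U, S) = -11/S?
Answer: 18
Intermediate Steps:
D(U, S) = 11/(2*S) (D(U, S) = -(-11)/(2*S) = 11/(2*S))
-92 + 40*D(9, 2) = -92 + 40*((11/2)/2) = -92 + 40*((11/2)*(½)) = -92 + 40*(11/4) = -92 + 110 = 18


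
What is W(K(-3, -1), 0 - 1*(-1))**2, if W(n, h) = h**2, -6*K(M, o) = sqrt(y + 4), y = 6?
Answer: 1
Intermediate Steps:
K(M, o) = -sqrt(10)/6 (K(M, o) = -sqrt(6 + 4)/6 = -sqrt(10)/6)
W(K(-3, -1), 0 - 1*(-1))**2 = ((0 - 1*(-1))**2)**2 = ((0 + 1)**2)**2 = (1**2)**2 = 1**2 = 1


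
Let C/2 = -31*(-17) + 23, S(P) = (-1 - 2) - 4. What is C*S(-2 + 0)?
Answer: -7700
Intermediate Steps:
S(P) = -7 (S(P) = -3 - 4 = -7)
C = 1100 (C = 2*(-31*(-17) + 23) = 2*(527 + 23) = 2*550 = 1100)
C*S(-2 + 0) = 1100*(-7) = -7700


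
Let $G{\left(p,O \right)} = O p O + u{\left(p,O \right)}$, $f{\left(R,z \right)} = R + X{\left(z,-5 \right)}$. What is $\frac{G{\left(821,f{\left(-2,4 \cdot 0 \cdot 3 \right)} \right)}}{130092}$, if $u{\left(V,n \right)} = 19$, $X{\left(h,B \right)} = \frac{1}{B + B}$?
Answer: $\frac{363961}{13009200} \approx 0.027977$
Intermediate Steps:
$X{\left(h,B \right)} = \frac{1}{2 B}$
$f{\left(R,z \right)} = - \frac{1}{10} + R$ ($f{\left(R,z \right)} = R + \frac{1}{2 \left(-5\right)} = R + \frac{1}{2} \left(- \frac{1}{5}\right) = R - \frac{1}{10} = - \frac{1}{10} + R$)
$G{\left(p,O \right)} = 19 + p O^{2}$ ($G{\left(p,O \right)} = O p O + 19 = p O^{2} + 19 = 19 + p O^{2}$)
$\frac{G{\left(821,f{\left(-2,4 \cdot 0 \cdot 3 \right)} \right)}}{130092} = \frac{19 + 821 \left(- \frac{1}{10} - 2\right)^{2}}{130092} = \left(19 + 821 \left(- \frac{21}{10}\right)^{2}\right) \frac{1}{130092} = \left(19 + 821 \cdot \frac{441}{100}\right) \frac{1}{130092} = \left(19 + \frac{362061}{100}\right) \frac{1}{130092} = \frac{363961}{100} \cdot \frac{1}{130092} = \frac{363961}{13009200}$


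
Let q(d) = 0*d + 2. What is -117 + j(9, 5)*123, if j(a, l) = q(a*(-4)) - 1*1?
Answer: 6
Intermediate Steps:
q(d) = 2 (q(d) = 0 + 2 = 2)
j(a, l) = 1 (j(a, l) = 2 - 1*1 = 2 - 1 = 1)
-117 + j(9, 5)*123 = -117 + 1*123 = -117 + 123 = 6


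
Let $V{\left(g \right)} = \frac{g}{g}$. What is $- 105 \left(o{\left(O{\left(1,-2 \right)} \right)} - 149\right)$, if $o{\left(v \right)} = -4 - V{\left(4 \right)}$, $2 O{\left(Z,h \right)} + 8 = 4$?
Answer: $16170$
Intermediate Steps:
$O{\left(Z,h \right)} = -2$ ($O{\left(Z,h \right)} = -4 + \frac{1}{2} \cdot 4 = -4 + 2 = -2$)
$V{\left(g \right)} = 1$
$o{\left(v \right)} = -5$ ($o{\left(v \right)} = -4 - 1 = -5$)
$- 105 \left(o{\left(O{\left(1,-2 \right)} \right)} - 149\right) = - 105 \left(-5 - 149\right) = \left(-105\right) \left(-154\right) = 16170$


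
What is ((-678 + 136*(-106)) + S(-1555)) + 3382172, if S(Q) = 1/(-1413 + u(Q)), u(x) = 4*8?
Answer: 4649934717/1381 ≈ 3.3671e+6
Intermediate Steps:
u(x) = 32
S(Q) = -1/1381 (S(Q) = 1/(-1413 + 32) = 1/(-1381) = -1/1381)
((-678 + 136*(-106)) + S(-1555)) + 3382172 = ((-678 + 136*(-106)) - 1/1381) + 3382172 = ((-678 - 14416) - 1/1381) + 3382172 = (-15094 - 1/1381) + 3382172 = -20844815/1381 + 3382172 = 4649934717/1381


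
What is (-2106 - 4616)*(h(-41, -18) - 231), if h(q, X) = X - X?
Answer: 1552782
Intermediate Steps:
h(q, X) = 0
(-2106 - 4616)*(h(-41, -18) - 231) = (-2106 - 4616)*(0 - 231) = -6722*(-231) = 1552782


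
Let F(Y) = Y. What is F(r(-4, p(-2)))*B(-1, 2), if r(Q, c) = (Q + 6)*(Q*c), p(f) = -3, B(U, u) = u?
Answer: 48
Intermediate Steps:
r(Q, c) = Q*c*(6 + Q) (r(Q, c) = (6 + Q)*(Q*c) = Q*c*(6 + Q))
F(r(-4, p(-2)))*B(-1, 2) = -4*(-3)*(6 - 4)*2 = -4*(-3)*2*2 = 24*2 = 48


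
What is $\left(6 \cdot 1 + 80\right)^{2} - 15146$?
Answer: $-7750$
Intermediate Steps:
$\left(6 \cdot 1 + 80\right)^{2} - 15146 = \left(6 + 80\right)^{2} - 15146 = 86^{2} - 15146 = 7396 - 15146 = -7750$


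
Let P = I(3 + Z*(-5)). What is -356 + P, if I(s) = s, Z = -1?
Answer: -348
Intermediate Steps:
P = 8 (P = 3 - 1*(-5) = 3 + 5 = 8)
-356 + P = -356 + 8 = -348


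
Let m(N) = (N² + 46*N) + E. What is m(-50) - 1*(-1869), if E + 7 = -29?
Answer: 2033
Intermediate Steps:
E = -36 (E = -7 - 29 = -36)
m(N) = -36 + N² + 46*N (m(N) = (N² + 46*N) - 36 = -36 + N² + 46*N)
m(-50) - 1*(-1869) = (-36 + (-50)² + 46*(-50)) - 1*(-1869) = (-36 + 2500 - 2300) + 1869 = 164 + 1869 = 2033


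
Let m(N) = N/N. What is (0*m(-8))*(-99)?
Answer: 0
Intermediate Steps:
m(N) = 1
(0*m(-8))*(-99) = (0*1)*(-99) = 0*(-99) = 0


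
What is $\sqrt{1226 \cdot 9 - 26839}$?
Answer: $i \sqrt{15805} \approx 125.72 i$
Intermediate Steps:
$\sqrt{1226 \cdot 9 - 26839} = \sqrt{11034 - 26839} = \sqrt{-15805} = i \sqrt{15805}$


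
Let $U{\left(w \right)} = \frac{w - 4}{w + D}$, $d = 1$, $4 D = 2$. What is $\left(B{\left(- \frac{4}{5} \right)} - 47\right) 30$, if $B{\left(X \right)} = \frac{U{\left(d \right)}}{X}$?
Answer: $-1335$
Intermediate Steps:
$D = \frac{1}{2}$ ($D = \frac{1}{4} \cdot 2 = \frac{1}{2} \approx 0.5$)
$U{\left(w \right)} = \frac{-4 + w}{\frac{1}{2} + w}$ ($U{\left(w \right)} = \frac{w - 4}{w + \frac{1}{2}} = \frac{-4 + w}{\frac{1}{2} + w}$)
$B{\left(X \right)} = - \frac{2}{X}$ ($B{\left(X \right)} = \frac{2 \frac{1}{1 + 2 \cdot 1} \left(-4 + 1\right)}{X} = \frac{2 \frac{1}{1 + 2} \left(-3\right)}{X} = \frac{2 \cdot \frac{1}{3} \left(-3\right)}{X} = - \frac{2}{X}$)
$\left(B{\left(- \frac{4}{5} \right)} - 47\right) 30 = \left(- \frac{2}{\left(-4\right) \frac{1}{5}} - 47\right) 30 = \left(- \frac{2}{- \frac{4}{5}} - 47\right) 30 = \left(\left(-2\right) \left(- \frac{5}{4}\right) - 47\right) 30 = \left(\frac{5}{2} - 47\right) 30 = \left(- \frac{89}{2}\right) 30 = -1335$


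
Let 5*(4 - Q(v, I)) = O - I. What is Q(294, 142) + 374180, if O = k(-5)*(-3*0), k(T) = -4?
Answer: 1871062/5 ≈ 3.7421e+5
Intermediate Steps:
O = 0 (O = -(-12)*0 = -4*0 = 0)
Q(v, I) = 4 + I/5 (Q(v, I) = 4 - (0 - I)/5 = 4 - (-1)*I/5 = 4 + I/5)
Q(294, 142) + 374180 = (4 + (1/5)*142) + 374180 = (4 + 142/5) + 374180 = 162/5 + 374180 = 1871062/5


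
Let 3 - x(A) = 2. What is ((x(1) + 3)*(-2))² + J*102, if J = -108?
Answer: -10952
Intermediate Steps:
x(A) = 1 (x(A) = 3 - 1*2 = 3 - 2 = 1)
((x(1) + 3)*(-2))² + J*102 = ((1 + 3)*(-2))² - 108*102 = (4*(-2))² - 11016 = (-8)² - 11016 = 64 - 11016 = -10952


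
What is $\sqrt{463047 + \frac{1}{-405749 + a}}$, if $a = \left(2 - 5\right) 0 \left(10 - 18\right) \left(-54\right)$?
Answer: $\frac{\sqrt{76232469928854298}}{405749} \approx 680.48$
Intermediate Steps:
$a = 0$ ($a = \left(-3\right) 0 \left(-8\right) \left(-54\right) = 0 \left(-8\right) \left(-54\right) = 0 \left(-54\right) = 0$)
$\sqrt{463047 + \frac{1}{-405749 + a}} = \sqrt{463047 + \frac{1}{-405749 + 0}} = \sqrt{463047 + \frac{1}{-405749}} = \sqrt{463047 - \frac{1}{405749}} = \sqrt{\frac{187880857202}{405749}} = \frac{\sqrt{76232469928854298}}{405749}$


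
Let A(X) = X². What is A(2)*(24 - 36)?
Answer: -48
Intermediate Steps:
A(2)*(24 - 36) = 2²*(24 - 36) = 4*(-12) = -48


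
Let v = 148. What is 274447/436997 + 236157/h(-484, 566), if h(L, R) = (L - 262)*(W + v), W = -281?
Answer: 130429982975/43357968346 ≈ 3.0082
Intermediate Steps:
h(L, R) = 34846 - 133*L (h(L, R) = (L - 262)*(-281 + 148) = (-262 + L)*(-133) = 34846 - 133*L)
274447/436997 + 236157/h(-484, 566) = 274447/436997 + 236157/(34846 - 133*(-484)) = 274447*(1/436997) + 236157/(34846 + 64372) = 274447/436997 + 236157/99218 = 130429982975/43357968346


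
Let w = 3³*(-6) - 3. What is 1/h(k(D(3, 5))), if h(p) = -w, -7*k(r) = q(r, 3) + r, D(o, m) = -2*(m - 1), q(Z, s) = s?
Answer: 1/165 ≈ 0.0060606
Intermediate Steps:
D(o, m) = 2 - 2*m (D(o, m) = -2*(-1 + m) = 2 - 2*m)
w = -165 (w = 27*(-6) - 3 = -162 - 3 = -165)
k(r) = -3/7 - r/7 (k(r) = -(3 + r)/7 = -3/7 - r/7)
h(p) = 165 (h(p) = -1*(-165) = 165)
1/h(k(D(3, 5))) = 1/165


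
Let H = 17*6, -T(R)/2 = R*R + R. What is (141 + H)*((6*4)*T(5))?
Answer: -349920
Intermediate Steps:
T(R) = -2*R - 2*R² (T(R) = -2*(R*R + R) = -2*(R² + R) = -2*(R + R²) = -2*R - 2*R²)
H = 102
(141 + H)*((6*4)*T(5)) = (141 + 102)*((6*4)*(-2*5*(1 + 5))) = 243*(24*(-2*5*6)) = 243*(24*(-60)) = 243*(-1440) = -349920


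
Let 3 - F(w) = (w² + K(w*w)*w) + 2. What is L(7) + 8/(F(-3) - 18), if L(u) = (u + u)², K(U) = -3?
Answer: 6852/35 ≈ 195.77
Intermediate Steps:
F(w) = 1 - w² + 3*w (F(w) = 3 - ((w² - 3*w) + 2) = 3 - (2 + w² - 3*w) = 3 + (-2 - w² + 3*w) = 1 - w² + 3*w)
L(u) = 4*u² (L(u) = (2*u)² = 4*u²)
L(7) + 8/(F(-3) - 18) = 4*7² + 8/((1 - 1*(-3)² + 3*(-3)) - 18) = 4*49 + 8/((1 - 1*9 - 9) - 18) = 196 + 8/((1 - 9 - 9) - 18) = 196 + 8/(-17 - 18) = 196 + 8/(-35) = 196 + 8*(-1/35) = 196 - 8/35 = 6852/35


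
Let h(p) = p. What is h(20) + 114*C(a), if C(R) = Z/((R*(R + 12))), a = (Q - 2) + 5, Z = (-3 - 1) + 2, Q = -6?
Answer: 256/9 ≈ 28.444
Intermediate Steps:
Z = -2 (Z = -4 + 2 = -2)
a = -3 (a = (-6 - 2) + 5 = -8 + 5 = -3)
C(R) = -2/(R*(12 + R)) (C(R) = -2*1/(R*(R + 12)) = -2*1/(R*(12 + R)) = -2/(R*(12 + R)))
h(20) + 114*C(a) = 20 + 114*(-2/(-3*(12 - 3))) = 20 + 114*(-2*(-1/3)/9) = 20 + 114*(-2*(-1/3)*1/9) = 20 + 114*(2/27) = 20 + 76/9 = 256/9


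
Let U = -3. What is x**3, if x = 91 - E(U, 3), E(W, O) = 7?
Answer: 592704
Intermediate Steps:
x = 84 (x = 91 - 1*7 = 91 - 7 = 84)
x**3 = 84**3 = 592704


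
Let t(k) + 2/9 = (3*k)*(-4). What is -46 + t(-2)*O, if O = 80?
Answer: 16706/9 ≈ 1856.2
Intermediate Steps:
t(k) = -2/9 - 12*k (t(k) = -2/9 + (3*k)*(-4) = -2/9 - 12*k)
-46 + t(-2)*O = -46 + (-2/9 - 12*(-2))*80 = -46 + (-2/9 + 24)*80 = -46 + (214/9)*80 = -46 + 17120/9 = 16706/9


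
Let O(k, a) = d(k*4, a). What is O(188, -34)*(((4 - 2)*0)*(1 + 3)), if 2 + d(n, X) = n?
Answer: 0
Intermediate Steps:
d(n, X) = -2 + n
O(k, a) = -2 + 4*k (O(k, a) = -2 + k*4 = -2 + 4*k)
O(188, -34)*(((4 - 2)*0)*(1 + 3)) = (-2 + 4*188)*(((4 - 2)*0)*(1 + 3)) = (-2 + 752)*((2*0)*4) = 750*(0*4) = 750*0 = 0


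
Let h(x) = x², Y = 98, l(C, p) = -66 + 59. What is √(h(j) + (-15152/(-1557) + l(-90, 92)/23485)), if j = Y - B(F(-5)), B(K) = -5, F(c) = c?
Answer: √32195293867217470/1741245 ≈ 103.05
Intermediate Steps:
l(C, p) = -7
j = 103 (j = 98 - 1*(-5) = 98 + 5 = 103)
√(h(j) + (-15152/(-1557) + l(-90, 92)/23485)) = √(103² + (-15152/(-1557) - 7/23485)) = √(10609 + (-15152*(-1/1557) - 7*1/23485)) = √(10609 + (15152/1557 - 1/3355)) = √(10609 + 50833403/5223735) = √(55469438018/5223735) = √32195293867217470/1741245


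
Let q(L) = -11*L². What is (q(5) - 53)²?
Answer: 107584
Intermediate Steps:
(q(5) - 53)² = (-11*5² - 53)² = (-11*25 - 53)² = (-275 - 53)² = (-328)² = 107584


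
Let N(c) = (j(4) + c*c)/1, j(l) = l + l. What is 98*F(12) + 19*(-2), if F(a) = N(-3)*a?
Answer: 19954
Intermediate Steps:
j(l) = 2*l
N(c) = 8 + c² (N(c) = (2*4 + c*c)/1 = (8 + c²)*1 = 8 + c²)
F(a) = 17*a (F(a) = (8 + (-3)²)*a = (8 + 9)*a = 17*a)
98*F(12) + 19*(-2) = 98*(17*12) + 19*(-2) = 98*204 - 38 = 19992 - 38 = 19954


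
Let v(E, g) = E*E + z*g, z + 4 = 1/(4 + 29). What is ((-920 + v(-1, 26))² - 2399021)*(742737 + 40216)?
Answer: -1154557041066740/1089 ≈ -1.0602e+12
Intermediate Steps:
z = -131/33 (z = -4 + 1/(4 + 29) = -4 + 1/33 = -131/33 ≈ -3.9697)
v(E, g) = E² - 131*g/33 (v(E, g) = E*E - 131*g/33 = E² - 131*g/33)
((-920 + v(-1, 26))² - 2399021)*(742737 + 40216) = ((-920 + ((-1)² - 131/33*26))² - 2399021)*(742737 + 40216) = ((-920 + (1 - 3406/33))² - 2399021)*782953 = ((-920 - 3373/33)² - 2399021)*782953 = ((-33733/33)² - 2399021)*782953 = (1137915289/1089 - 2399021)*782953 = -1474618580/1089*782953 = -1154557041066740/1089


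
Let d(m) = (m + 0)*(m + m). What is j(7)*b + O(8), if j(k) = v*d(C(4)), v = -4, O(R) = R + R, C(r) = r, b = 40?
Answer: -5104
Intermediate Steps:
O(R) = 2*R
d(m) = 2*m**2 (d(m) = m*(2*m) = 2*m**2)
j(k) = -128 (j(k) = -8*4**2 = -8*16 = -4*32 = -128)
j(7)*b + O(8) = -128*40 + 2*8 = -5120 + 16 = -5104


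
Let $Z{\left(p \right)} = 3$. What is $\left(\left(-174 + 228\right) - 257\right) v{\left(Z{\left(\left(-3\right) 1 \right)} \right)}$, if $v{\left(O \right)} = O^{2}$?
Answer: $-1827$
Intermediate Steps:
$\left(\left(-174 + 228\right) - 257\right) v{\left(Z{\left(\left(-3\right) 1 \right)} \right)} = \left(\left(-174 + 228\right) - 257\right) 3^{2} = \left(54 - 257\right) 9 = \left(-203\right) 9 = -1827$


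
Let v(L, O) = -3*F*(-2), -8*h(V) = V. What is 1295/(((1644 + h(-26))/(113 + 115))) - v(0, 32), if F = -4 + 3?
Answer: 1220574/6589 ≈ 185.24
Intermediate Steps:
h(V) = -V/8
F = -1
v(L, O) = -6 (v(L, O) = -3*(-1)*(-2) = 3*(-2) = -6)
1295/(((1644 + h(-26))/(113 + 115))) - v(0, 32) = 1295/(((1644 - ⅛*(-26))/(113 + 115))) - 1*(-6) = 1295/(((1644 + 13/4)/228)) + 6 = 1295/(((6589/4)*(1/228))) + 6 = 1295/(6589/912) + 6 = 1295*(912/6589) + 6 = 1181040/6589 + 6 = 1220574/6589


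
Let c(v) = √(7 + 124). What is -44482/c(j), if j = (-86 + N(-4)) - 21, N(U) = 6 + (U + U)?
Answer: -44482*√131/131 ≈ -3886.4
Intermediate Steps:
N(U) = 6 + 2*U
j = -109 (j = (-86 + (6 + 2*(-4))) - 21 = (-86 + (6 - 8)) - 21 = (-86 - 2) - 21 = -88 - 21 = -109)
c(v) = √131
-44482/c(j) = -44482*√131/131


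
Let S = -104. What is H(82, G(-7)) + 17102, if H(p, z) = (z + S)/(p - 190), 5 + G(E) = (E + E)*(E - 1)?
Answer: 615671/36 ≈ 17102.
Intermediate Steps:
G(E) = -5 + 2*E*(-1 + E) (G(E) = -5 + (E + E)*(E - 1) = -5 + (2*E)*(-1 + E) = -5 + 2*E*(-1 + E))
H(p, z) = (-104 + z)/(-190 + p) (H(p, z) = (z - 104)/(p - 190) = (-104 + z)/(-190 + p))
H(82, G(-7)) + 17102 = (-104 + (-5 - 2*(-7) + 2*(-7)**2))/(-190 + 82) + 17102 = (-104 + (-5 + 14 + 2*49))/(-108) + 17102 = -(-104 + (-5 + 14 + 98))/108 + 17102 = -(-104 + 107)/108 + 17102 = -1/108*3 + 17102 = -1/36 + 17102 = 615671/36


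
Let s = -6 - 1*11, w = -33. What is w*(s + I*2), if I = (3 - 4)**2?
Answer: 495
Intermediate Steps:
I = 1 (I = (-1)**2 = 1)
s = -17 (s = -6 - 11 = -17)
w*(s + I*2) = -33*(-17 + 1*2) = -33*(-17 + 2) = -33*(-15) = 495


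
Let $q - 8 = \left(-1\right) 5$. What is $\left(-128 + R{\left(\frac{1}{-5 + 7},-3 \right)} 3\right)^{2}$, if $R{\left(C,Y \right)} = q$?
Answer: $14161$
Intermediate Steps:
$q = 3$ ($q = 8 - 5 = 3$)
$R{\left(C,Y \right)} = 3$
$\left(-128 + R{\left(\frac{1}{-5 + 7},-3 \right)} 3\right)^{2} = \left(-128 + 3 \cdot 3\right)^{2} = \left(-128 + 9\right)^{2} = \left(-119\right)^{2} = 14161$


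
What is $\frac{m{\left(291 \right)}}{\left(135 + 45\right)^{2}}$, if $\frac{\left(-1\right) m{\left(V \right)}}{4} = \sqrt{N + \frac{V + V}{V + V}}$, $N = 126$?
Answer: $- \frac{\sqrt{127}}{8100} \approx -0.0013913$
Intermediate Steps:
$m{\left(V \right)} = - 4 \sqrt{127}$ ($m{\left(V \right)} = - 4 \sqrt{126 + \frac{V + V}{V + V}} = - 4 \sqrt{126 + \frac{2 V}{2 V}} = - 4 \sqrt{126 + 2 V \frac{1}{2 V}} = - 4 \sqrt{126 + 1} = - 4 \sqrt{127}$)
$\frac{m{\left(291 \right)}}{\left(135 + 45\right)^{2}} = \frac{\left(-4\right) \sqrt{127}}{\left(135 + 45\right)^{2}} = \frac{\left(-4\right) \sqrt{127}}{180^{2}} = \frac{\left(-4\right) \sqrt{127}}{32400} = - 4 \sqrt{127} \cdot \frac{1}{32400} = - \frac{\sqrt{127}}{8100}$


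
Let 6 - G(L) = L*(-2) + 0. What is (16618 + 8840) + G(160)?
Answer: 25784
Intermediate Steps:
G(L) = 6 + 2*L (G(L) = 6 - (L*(-2) + 0) = 6 - (-2*L + 0) = 6 - (-2)*L = 6 + 2*L)
(16618 + 8840) + G(160) = (16618 + 8840) + (6 + 2*160) = 25458 + (6 + 320) = 25458 + 326 = 25784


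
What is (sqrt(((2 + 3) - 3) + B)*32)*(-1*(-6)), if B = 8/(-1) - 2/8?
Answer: 480*I ≈ 480.0*I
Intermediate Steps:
B = -33/4 (B = 8*(-1) - 2*1/8 = -8 - 1/4 = -33/4 ≈ -8.2500)
(sqrt(((2 + 3) - 3) + B)*32)*(-1*(-6)) = (sqrt(((2 + 3) - 3) - 33/4)*32)*(-1*(-6)) = (sqrt((5 - 3) - 33/4)*32)*6 = (sqrt(2 - 33/4)*32)*6 = (sqrt(-25/4)*32)*6 = ((5*I/2)*32)*6 = (80*I)*6 = 480*I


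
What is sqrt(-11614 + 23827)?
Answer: 3*sqrt(1357) ≈ 110.51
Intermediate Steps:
sqrt(-11614 + 23827) = sqrt(12213) = 3*sqrt(1357)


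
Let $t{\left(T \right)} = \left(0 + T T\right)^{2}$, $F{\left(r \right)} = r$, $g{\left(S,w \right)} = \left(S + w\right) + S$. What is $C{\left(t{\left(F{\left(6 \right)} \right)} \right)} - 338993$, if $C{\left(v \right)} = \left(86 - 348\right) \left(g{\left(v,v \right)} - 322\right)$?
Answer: $-1273285$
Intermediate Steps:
$g{\left(S,w \right)} = w + 2 S$
$t{\left(T \right)} = T^{4}$ ($t{\left(T \right)} = \left(0 + T^{2}\right)^{2} = \left(T^{2}\right)^{2} = T^{4}$)
$C{\left(v \right)} = 84364 - 786 v$ ($C{\left(v \right)} = \left(86 - 348\right) \left(\left(v + 2 v\right) - 322\right) = - 262 \left(3 v - 322\right) = - 262 \left(-322 + 3 v\right) = 84364 - 786 v$)
$C{\left(t{\left(F{\left(6 \right)} \right)} \right)} - 338993 = \left(84364 - 786 \cdot 6^{4}\right) - 338993 = \left(84364 - 1018656\right) - 338993 = -934292 - 338993 = -1273285$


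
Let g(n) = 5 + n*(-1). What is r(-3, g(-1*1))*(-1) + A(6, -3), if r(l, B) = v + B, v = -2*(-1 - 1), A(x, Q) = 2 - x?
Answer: -14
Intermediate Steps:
v = 4 (v = -2*(-2) = 4)
g(n) = 5 - n
r(l, B) = 4 + B
r(-3, g(-1*1))*(-1) + A(6, -3) = (4 + (5 - (-1)))*(-1) + (2 - 1*6) = (4 + (5 - 1*(-1)))*(-1) + (2 - 6) = (4 + (5 + 1))*(-1) - 4 = (4 + 6)*(-1) - 4 = 10*(-1) - 4 = -10 - 4 = -14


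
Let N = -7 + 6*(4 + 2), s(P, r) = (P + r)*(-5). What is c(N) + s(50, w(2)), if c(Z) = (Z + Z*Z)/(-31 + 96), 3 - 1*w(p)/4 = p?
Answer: -3336/13 ≈ -256.62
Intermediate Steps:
w(p) = 12 - 4*p
s(P, r) = -5*P - 5*r
N = 29 (N = -7 + 6*6 = -7 + 36 = 29)
c(Z) = Z/65 + Z²/65 (c(Z) = (Z + Z²)/65 = (Z + Z²)*(1/65) = Z/65 + Z²/65)
c(N) + s(50, w(2)) = (1/65)*29*(1 + 29) + (-5*50 - 5*(12 - 4*2)) = (1/65)*29*30 + (-250 - 5*(12 - 8)) = 174/13 + (-250 - 5*4) = 174/13 + (-250 - 20) = 174/13 - 270 = -3336/13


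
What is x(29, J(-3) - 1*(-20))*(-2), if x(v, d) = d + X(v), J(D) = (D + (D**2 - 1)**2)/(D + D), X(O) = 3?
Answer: -77/3 ≈ -25.667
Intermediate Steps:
J(D) = (D + (-1 + D**2)**2)/(2*D) (J(D) = (D + (-1 + D**2)**2)/((2*D)) = (D + (-1 + D**2)**2)*(1/(2*D)) = (D + (-1 + D**2)**2)/(2*D))
x(v, d) = 3 + d (x(v, d) = d + 3 = 3 + d)
x(29, J(-3) - 1*(-20))*(-2) = (3 + ((1/2)*(-3 + (-1 + (-3)**2)**2)/(-3) - 1*(-20)))*(-2) = (3 + ((1/2)*(-1/3)*(-3 + (-1 + 9)**2) + 20))*(-2) = (3 + ((1/2)*(-1/3)*(-3 + 8**2) + 20))*(-2) = (3 + ((1/2)*(-1/3)*(-3 + 64) + 20))*(-2) = (3 + ((1/2)*(-1/3)*61 + 20))*(-2) = (3 + (-61/6 + 20))*(-2) = (3 + 59/6)*(-2) = (77/6)*(-2) = -77/3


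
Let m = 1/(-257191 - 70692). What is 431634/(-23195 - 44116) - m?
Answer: -47175127837/7356710871 ≈ -6.4125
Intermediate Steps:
m = -1/327883 (m = 1/(-327883) = -1/327883 ≈ -3.0499e-6)
431634/(-23195 - 44116) - m = 431634/(-23195 - 44116) - 1*(-1/327883) = 431634/(-67311) + 1/327883 = 431634*(-1/67311) + 1/327883 = -143878/22437 + 1/327883 = -47175127837/7356710871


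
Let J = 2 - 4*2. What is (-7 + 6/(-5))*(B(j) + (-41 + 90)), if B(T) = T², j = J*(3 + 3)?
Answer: -11029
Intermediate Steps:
J = -6 (J = 2 - 8 = -6)
j = -36 (j = -6*(3 + 3) = -6*6 = -36)
(-7 + 6/(-5))*(B(j) + (-41 + 90)) = (-7 + 6/(-5))*((-36)² + (-41 + 90)) = (-7 - ⅕*6)*(1296 + 49) = (-7 - 6/5)*1345 = -41/5*1345 = -11029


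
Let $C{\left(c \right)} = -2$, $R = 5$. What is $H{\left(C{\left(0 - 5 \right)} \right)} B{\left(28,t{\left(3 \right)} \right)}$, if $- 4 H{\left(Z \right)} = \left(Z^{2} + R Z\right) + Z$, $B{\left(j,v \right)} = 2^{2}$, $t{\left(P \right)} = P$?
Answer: $8$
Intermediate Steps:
$B{\left(j,v \right)} = 4$
$H{\left(Z \right)} = - \frac{3 Z}{2} - \frac{Z^{2}}{4}$ ($H{\left(Z \right)} = - \frac{\left(Z^{2} + 5 Z\right) + Z}{4} = - \frac{Z^{2} + 6 Z}{4} = - \frac{3 Z}{2} - \frac{Z^{2}}{4}$)
$H{\left(C{\left(0 - 5 \right)} \right)} B{\left(28,t{\left(3 \right)} \right)} = \left(- \frac{1}{4}\right) \left(-2\right) \left(6 - 2\right) 4 = \left(- \frac{1}{4}\right) \left(-2\right) 4 \cdot 4 = 2 \cdot 4 = 8$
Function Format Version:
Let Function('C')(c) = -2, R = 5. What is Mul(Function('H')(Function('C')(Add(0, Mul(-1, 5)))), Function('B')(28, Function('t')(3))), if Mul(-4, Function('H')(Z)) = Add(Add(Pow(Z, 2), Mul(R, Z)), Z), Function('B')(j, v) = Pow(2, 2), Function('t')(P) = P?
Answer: 8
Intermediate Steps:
Function('B')(j, v) = 4
Function('H')(Z) = Add(Mul(Rational(-3, 2), Z), Mul(Rational(-1, 4), Pow(Z, 2))) (Function('H')(Z) = Mul(Rational(-1, 4), Add(Add(Pow(Z, 2), Mul(5, Z)), Z)) = Mul(Rational(-1, 4), Add(Pow(Z, 2), Mul(6, Z))) = Add(Mul(Rational(-3, 2), Z), Mul(Rational(-1, 4), Pow(Z, 2))))
Mul(Function('H')(Function('C')(Add(0, Mul(-1, 5)))), Function('B')(28, Function('t')(3))) = Mul(Mul(Rational(-1, 4), -2, Add(6, -2)), 4) = Mul(Mul(Rational(-1, 4), -2, 4), 4) = Mul(2, 4) = 8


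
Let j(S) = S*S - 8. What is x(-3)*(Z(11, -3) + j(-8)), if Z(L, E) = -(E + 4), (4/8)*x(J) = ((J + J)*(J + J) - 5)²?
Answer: 105710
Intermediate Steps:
x(J) = 2*(-5 + 4*J²)² (x(J) = 2*((J + J)*(J + J) - 5)² = 2*((2*J)*(2*J) - 5)² = 2*(4*J² - 5)² = 2*(-5 + 4*J²)²)
Z(L, E) = -4 - E (Z(L, E) = -(4 + E) = -4 - E)
j(S) = -8 + S² (j(S) = S² - 8 = -8 + S²)
x(-3)*(Z(11, -3) + j(-8)) = (2*(-5 + 4*(-3)²)²)*((-4 - 1*(-3)) + (-8 + (-8)²)) = (2*(-5 + 4*9)²)*((-4 + 3) + (-8 + 64)) = (2*(-5 + 36)²)*(-1 + 56) = (2*31²)*55 = (2*961)*55 = 1922*55 = 105710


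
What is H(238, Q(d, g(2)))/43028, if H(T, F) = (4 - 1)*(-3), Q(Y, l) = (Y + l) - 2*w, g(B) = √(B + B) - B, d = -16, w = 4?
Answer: -9/43028 ≈ -0.00020917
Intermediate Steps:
g(B) = -B + √2*√B (g(B) = √(2*B) - B = √2*√B - B = -B + √2*√B)
Q(Y, l) = -8 + Y + l (Q(Y, l) = (Y + l) - 2*4 = (Y + l) - 8 = -8 + Y + l)
H(T, F) = -9 (H(T, F) = 3*(-3) = -9)
H(238, Q(d, g(2)))/43028 = -9/43028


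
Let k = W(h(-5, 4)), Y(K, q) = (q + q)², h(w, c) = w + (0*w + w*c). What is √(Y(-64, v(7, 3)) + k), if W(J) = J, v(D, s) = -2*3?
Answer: √119 ≈ 10.909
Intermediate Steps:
v(D, s) = -6
h(w, c) = w + c*w (h(w, c) = w + (0 + c*w) = w + c*w)
Y(K, q) = 4*q² (Y(K, q) = (2*q)² = 4*q²)
k = -25 (k = -5*(1 + 4) = -5*5 = -25)
√(Y(-64, v(7, 3)) + k) = √(4*(-6)² - 25) = √(4*36 - 25) = √(144 - 25) = √119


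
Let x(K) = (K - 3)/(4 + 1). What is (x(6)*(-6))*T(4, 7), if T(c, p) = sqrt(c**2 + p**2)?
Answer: -18*sqrt(65)/5 ≈ -29.024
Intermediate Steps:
x(K) = -3/5 + K/5 (x(K) = (-3 + K)/5 = (-3 + K)*(1/5) = -3/5 + K/5)
(x(6)*(-6))*T(4, 7) = ((-3/5 + (1/5)*6)*(-6))*sqrt(4**2 + 7**2) = ((-3/5 + 6/5)*(-6))*sqrt(16 + 49) = ((3/5)*(-6))*sqrt(65) = -18*sqrt(65)/5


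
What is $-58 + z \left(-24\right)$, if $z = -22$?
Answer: $470$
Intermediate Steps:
$-58 + z \left(-24\right) = -58 - -528 = -58 + 528 = 470$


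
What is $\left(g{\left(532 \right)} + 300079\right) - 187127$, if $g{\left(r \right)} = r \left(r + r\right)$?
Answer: $679000$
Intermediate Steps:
$g{\left(r \right)} = 2 r^{2}$ ($g{\left(r \right)} = r 2 r = 2 r^{2}$)
$\left(g{\left(532 \right)} + 300079\right) - 187127 = \left(2 \cdot 532^{2} + 300079\right) - 187127 = \left(2 \cdot 283024 + 300079\right) - 187127 = \left(566048 + 300079\right) - 187127 = 866127 - 187127 = 679000$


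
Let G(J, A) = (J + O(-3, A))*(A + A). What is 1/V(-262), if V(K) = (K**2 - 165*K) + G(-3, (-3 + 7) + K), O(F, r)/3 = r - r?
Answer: 1/113422 ≈ 8.8166e-6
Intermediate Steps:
O(F, r) = 0 (O(F, r) = 3*(r - r) = 3*0 = 0)
G(J, A) = 2*A*J (G(J, A) = (J + 0)*(A + A) = J*(2*A) = 2*A*J)
V(K) = -24 + K**2 - 171*K (V(K) = (K**2 - 165*K) + 2*((-3 + 7) + K)*(-3) = (K**2 - 165*K) + 2*(4 + K)*(-3) = (K**2 - 165*K) + (-24 - 6*K) = -24 + K**2 - 171*K)
1/V(-262) = 1/(-24 + (-262)**2 - 171*(-262)) = 1/(-24 + 68644 + 44802) = 1/113422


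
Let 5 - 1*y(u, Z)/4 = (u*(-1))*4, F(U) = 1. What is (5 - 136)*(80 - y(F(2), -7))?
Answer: -5764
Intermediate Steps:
y(u, Z) = 20 + 16*u (y(u, Z) = 20 - 4*u*(-1)*4 = 20 - 4*(-u)*4 = 20 - (-16)*u = 20 + 16*u)
(5 - 136)*(80 - y(F(2), -7)) = (5 - 136)*(80 - (20 + 16*1)) = -131*(80 - (20 + 16)) = -131*(80 - 1*36) = -131*(80 - 36) = -131*44 = -5764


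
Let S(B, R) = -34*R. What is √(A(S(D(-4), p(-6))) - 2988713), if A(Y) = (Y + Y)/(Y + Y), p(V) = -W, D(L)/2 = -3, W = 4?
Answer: 2*I*√747178 ≈ 1728.8*I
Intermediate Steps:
D(L) = -6 (D(L) = 2*(-3) = -6)
p(V) = -4 (p(V) = -1*4 = -4)
A(Y) = 1 (A(Y) = (2*Y)/((2*Y)) = (2*Y)*(1/(2*Y)) = 1)
√(A(S(D(-4), p(-6))) - 2988713) = √(1 - 2988713) = √(-2988712) = 2*I*√747178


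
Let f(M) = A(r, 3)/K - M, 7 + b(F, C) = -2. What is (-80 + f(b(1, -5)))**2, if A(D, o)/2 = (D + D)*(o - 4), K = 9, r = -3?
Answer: 43681/9 ≈ 4853.4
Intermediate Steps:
b(F, C) = -9 (b(F, C) = -7 - 2 = -9)
A(D, o) = 4*D*(-4 + o) (A(D, o) = 2*((D + D)*(o - 4)) = 2*((2*D)*(-4 + o)) = 2*(2*D*(-4 + o)) = 4*D*(-4 + o))
f(M) = 4/3 - M (f(M) = (4*(-3)*(-4 + 3))/9 - M = (4*(-3)*(-1))*(1/9) - M = 12*(1/9) - M = 4/3 - M)
(-80 + f(b(1, -5)))**2 = (-80 + (4/3 - 1*(-9)))**2 = (-80 + (4/3 + 9))**2 = (-80 + 31/3)**2 = (-209/3)**2 = 43681/9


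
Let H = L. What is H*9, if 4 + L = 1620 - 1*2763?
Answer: -10323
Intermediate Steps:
L = -1147 (L = -4 + (1620 - 1*2763) = -4 + (1620 - 2763) = -4 - 1143 = -1147)
H = -1147
H*9 = -1147*9 = -10323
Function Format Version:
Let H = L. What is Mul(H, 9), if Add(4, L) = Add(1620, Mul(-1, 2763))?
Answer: -10323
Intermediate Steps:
L = -1147 (L = Add(-4, Add(1620, Mul(-1, 2763))) = Add(-4, Add(1620, -2763)) = Add(-4, -1143) = -1147)
H = -1147
Mul(H, 9) = Mul(-1147, 9) = -10323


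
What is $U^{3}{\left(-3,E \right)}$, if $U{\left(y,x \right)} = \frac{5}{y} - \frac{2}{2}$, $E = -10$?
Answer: $- \frac{512}{27} \approx -18.963$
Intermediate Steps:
$U{\left(y,x \right)} = -1 + \frac{5}{y}$ ($U{\left(y,x \right)} = \frac{5}{y} - 1 = -1 + \frac{5}{y}$)
$U^{3}{\left(-3,E \right)} = \left(\frac{5 - -3}{-3}\right)^{3} = \left(- \frac{5 + 3}{3}\right)^{3} = \left(\left(- \frac{1}{3}\right) 8\right)^{3} = \left(- \frac{8}{3}\right)^{3} = - \frac{512}{27}$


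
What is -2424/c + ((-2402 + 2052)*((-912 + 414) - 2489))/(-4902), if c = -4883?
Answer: -134027629/629907 ≈ -212.77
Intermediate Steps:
-2424/c + ((-2402 + 2052)*((-912 + 414) - 2489))/(-4902) = -2424/(-4883) + ((-2402 + 2052)*((-912 + 414) - 2489))/(-4902) = -2424*(-1/4883) - 350*(-498 - 2489)*(-1/4902) = 2424/4883 - 350*(-2987)*(-1/4902) = 2424/4883 + 1045450*(-1/4902) = 2424/4883 - 522725/2451 = -134027629/629907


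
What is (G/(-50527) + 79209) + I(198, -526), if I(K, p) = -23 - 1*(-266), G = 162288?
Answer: 4014308916/50527 ≈ 79449.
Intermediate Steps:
I(K, p) = 243 (I(K, p) = -23 + 266 = 243)
(G/(-50527) + 79209) + I(198, -526) = (162288/(-50527) + 79209) + 243 = (162288*(-1/50527) + 79209) + 243 = (-162288/50527 + 79209) + 243 = 4002030855/50527 + 243 = 4014308916/50527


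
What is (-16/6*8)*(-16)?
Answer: 1024/3 ≈ 341.33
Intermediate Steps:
(-16/6*8)*(-16) = (-16*⅙*8)*(-16) = -8/3*8*(-16) = -64/3*(-16) = 1024/3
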